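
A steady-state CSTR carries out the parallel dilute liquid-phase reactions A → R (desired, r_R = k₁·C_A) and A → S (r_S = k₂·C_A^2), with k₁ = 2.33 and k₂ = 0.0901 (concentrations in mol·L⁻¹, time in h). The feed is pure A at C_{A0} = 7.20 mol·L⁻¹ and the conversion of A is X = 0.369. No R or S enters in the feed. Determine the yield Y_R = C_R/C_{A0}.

0.314

Exit C_A = C_{A0}(1−X) = 7.20×0.631 = 4.543 mol·L⁻¹.
In a CSTR the entire volume is at exit conditions, so r_R = 2.33×4.543 = 10.59 and r_S = 0.0901×4.543^2 = 1.860.
Fraction of consumed A going to R: r_R/(r_R+r_S) = 0.8506.
C_R = 0.8506·C_{A0}·X = 0.8506×7.20×0.369 = 2.26 mol·L⁻¹; Y_R = C_R/C_{A0} = 0.314.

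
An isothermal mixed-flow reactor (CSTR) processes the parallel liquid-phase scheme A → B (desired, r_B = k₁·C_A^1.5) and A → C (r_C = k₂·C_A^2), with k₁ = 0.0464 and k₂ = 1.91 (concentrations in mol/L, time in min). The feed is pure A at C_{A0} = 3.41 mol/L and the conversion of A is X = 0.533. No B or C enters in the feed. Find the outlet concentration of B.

Exit C_A = C_{A0}(1−X) = 3.41×0.467 = 1.592 mol/L.
In a CSTR the entire volume is at exit conditions, so r_B = 0.0464×1.592^1.5 = 0.09324 and r_C = 1.91×1.592^2 = 4.844.
Fraction of consumed A going to B: r_B/(r_B+r_C) = 0.01889.
C_B = 0.01889·C_{A0}·X = 0.01889×3.41×0.533 = 0.0343 mol/L.

0.0343 mol/L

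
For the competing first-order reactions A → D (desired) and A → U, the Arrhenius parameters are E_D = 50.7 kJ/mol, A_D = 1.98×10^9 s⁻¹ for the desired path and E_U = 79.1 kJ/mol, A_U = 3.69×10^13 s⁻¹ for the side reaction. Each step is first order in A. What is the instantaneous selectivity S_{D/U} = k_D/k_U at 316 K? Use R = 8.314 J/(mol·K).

2.66

With equal orders, S_{D/U} = k_D/k_U = (A_D/A_U)·exp[(E_U−E_D)/(RT)].
(E_U−E_D)/(RT) = (79.1−50.7)×10³/(8.314×316) = 28400/2627 = 10.81.
k_D/k_U = (1.98×10^9/3.69×10^13)·exp(10.81) = 5.366×10^-5 × 49508 = 2.66.
Since E_D < E_U, lowering the temperature improves selectivity toward D.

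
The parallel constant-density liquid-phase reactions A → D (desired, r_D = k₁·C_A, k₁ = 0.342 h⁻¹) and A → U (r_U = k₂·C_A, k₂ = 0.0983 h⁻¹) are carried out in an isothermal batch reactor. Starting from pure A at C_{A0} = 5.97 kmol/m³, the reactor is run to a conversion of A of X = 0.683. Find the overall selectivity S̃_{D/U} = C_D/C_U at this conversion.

C_A = C_{A0}(1−X) = 1.892 kmol/m³.
Both paths are first order in A, so the instantaneous fraction to D is constant: dC_D/d(−C_A) = k₁/(k₁+k₂) = 0.7767.
C_D = 0.7767·(C_{A0}−C_A) = 0.7767×4.078 = 3.17 kmol/m³.
C_U = (C_{A0}−C_A)−C_D = 0.9103 kmol/m³; S̃_{D/U} = 3.167/0.9103 = 3.48.

3.48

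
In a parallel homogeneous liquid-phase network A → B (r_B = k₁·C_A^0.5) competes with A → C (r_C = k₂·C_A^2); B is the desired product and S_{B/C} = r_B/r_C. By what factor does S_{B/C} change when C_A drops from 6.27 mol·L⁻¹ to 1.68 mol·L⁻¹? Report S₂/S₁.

7.21

S_{B/C} = (k₁/k₂)·C_A^-1.5, so S₂/S₁ = (C_{A,2}/C_{A,1})^-1.5.
= (1.68/6.27)^(-1.5) = (0.2679)^(-1.5) = 7.21.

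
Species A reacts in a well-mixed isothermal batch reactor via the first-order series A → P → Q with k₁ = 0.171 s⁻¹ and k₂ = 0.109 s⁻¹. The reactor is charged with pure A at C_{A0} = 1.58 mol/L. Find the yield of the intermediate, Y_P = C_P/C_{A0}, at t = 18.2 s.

0.257

For first-order series with pure A initially, C_P(t) = k₁C_{A0}/(k₂−k₁)·(e^(−k₁t) − e^(−k₂t)).
e^(−k₁t) = e^(−0.171×18.2) = e^(−3.112) = 0.04450; e^(−k₂t) = e^(−1.984) = 0.1375.
C_P = 0.171×1.58/(0.109−0.171) × (0.04450−0.1375) = (-4.358)×(-0.09304) = 0.4055 mol/L.
Y_P = C_P/C_{A0} = 0.4055/1.58 = 0.257.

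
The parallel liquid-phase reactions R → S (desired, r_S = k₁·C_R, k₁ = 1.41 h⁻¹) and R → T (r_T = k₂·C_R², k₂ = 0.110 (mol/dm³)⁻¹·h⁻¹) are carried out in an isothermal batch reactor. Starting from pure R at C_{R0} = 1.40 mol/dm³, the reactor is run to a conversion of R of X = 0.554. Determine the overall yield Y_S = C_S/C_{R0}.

C_R = C_{R0}(1−X) = 0.6244 mol/dm³.
Along a PFR/batch, dC_S/dC_R = −r_S/(r_S+r_T) = −k₁/(k₁+k₂·C_R).
Integrating from C_{R0} to C_R: C_S = (1.41/0.110)·ln[(1.41+0.110·1.40)/(1.41+0.110·0.624)] = 12.82·ln(1.564/1.479) = 0.7190 mol/dm³.
Y_S = C_S/C_{R0} = 0.7190/1.40 = 0.514.

0.514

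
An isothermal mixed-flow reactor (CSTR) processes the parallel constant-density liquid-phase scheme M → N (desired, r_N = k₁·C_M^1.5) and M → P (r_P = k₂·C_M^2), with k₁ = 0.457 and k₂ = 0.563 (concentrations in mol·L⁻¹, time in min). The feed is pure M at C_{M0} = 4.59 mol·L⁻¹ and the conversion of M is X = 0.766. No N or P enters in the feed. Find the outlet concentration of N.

Exit C_M = C_{M0}(1−X) = 4.59×0.234 = 1.074 mol·L⁻¹.
A CSTR operates uniformly at the exit composition, giving r_N = 0.5087 and r_P = 0.6495 (each k·C_M^n at C_M = 1.074).
Fraction of consumed M going to N: r_N/(r_N+r_P) = 0.4392.
C_N = 0.4392·C_{M0}·X = 0.4392×4.59×0.766 = 1.54 mol·L⁻¹.

1.54 mol·L⁻¹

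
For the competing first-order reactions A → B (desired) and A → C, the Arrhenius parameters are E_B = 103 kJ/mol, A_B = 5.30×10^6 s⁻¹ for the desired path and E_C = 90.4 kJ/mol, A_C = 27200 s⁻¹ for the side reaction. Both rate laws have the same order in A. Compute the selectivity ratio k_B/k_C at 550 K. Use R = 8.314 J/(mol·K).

k_B/k_C = (A_B/A_C)·exp[−(E_B−E_C)/(RT)] = (A_B/A_C)·exp[(E_C−E_B)/(RT)].
(E_C−E_B)/(RT) = (90.4−103)×10³/(8.314×550) = -12600/4573 = -2.755.
k_B/k_C = (5.30×10^6/27200)·exp(-2.755) = 194.9 × 0.06358 = 12.4.

12.4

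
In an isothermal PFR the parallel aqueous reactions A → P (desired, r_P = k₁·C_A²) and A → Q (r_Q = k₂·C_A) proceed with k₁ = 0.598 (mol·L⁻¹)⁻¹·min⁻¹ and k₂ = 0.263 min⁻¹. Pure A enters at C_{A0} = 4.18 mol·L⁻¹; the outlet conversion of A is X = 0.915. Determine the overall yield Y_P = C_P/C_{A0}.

C_A = C_{A0}(1−X) = 0.3553 mol·L⁻¹.
Along a PFR/batch, dC_Q/dC_A = −r_Q/(r_P+r_Q) = −k₂/(k₂+k₁·C_A).
Integrating from C_{A0} to C_A: C_Q = (0.263/0.598)·ln[(0.263+0.598·4.18)/(0.263+0.598·0.355)] = 0.4398·ln(2.763/0.4755) = 0.7739 mol·L⁻¹.
Then C_P = (C_{A0}−C_A) − C_Q = 3.825 − 0.7739 = 3.051 mol·L⁻¹.
Y_P = C_P/C_{A0} = 3.051/4.18 = 0.730.

0.730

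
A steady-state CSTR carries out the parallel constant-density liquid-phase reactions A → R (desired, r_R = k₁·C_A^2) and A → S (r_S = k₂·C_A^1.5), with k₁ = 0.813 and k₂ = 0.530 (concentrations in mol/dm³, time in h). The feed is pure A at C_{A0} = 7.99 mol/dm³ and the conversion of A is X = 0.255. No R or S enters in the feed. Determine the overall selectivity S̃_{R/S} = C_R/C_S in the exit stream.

Exit C_A = C_{A0}(1−X) = 7.99×0.745 = 5.953 mol/dm³.
A CSTR operates uniformly at the exit composition, giving r_R = 28.81 and r_S = 7.697 (each k·C_A^n at C_A = 5.953).
Overall selectivity = C_R/C_S = r_Rτ/(r_Sτ) = r_R/r_S = 3.74.

3.74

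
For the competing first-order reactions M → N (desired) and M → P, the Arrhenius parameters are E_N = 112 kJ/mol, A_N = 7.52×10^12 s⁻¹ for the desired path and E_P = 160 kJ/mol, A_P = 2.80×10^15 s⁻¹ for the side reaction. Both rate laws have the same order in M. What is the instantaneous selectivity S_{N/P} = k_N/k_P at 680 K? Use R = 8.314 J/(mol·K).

With equal orders, S_{N/P} = k_N/k_P = (A_N/A_P)·exp[(E_P−E_N)/(RT)].
(E_P−E_N)/(RT) = (160−112)×10³/(8.314×680) = 48000/5654 = 8.490.
k_N/k_P = (7.52×10^12/2.80×10^15)·exp(8.490) = 0.002686 × 4867 = 13.1.

13.1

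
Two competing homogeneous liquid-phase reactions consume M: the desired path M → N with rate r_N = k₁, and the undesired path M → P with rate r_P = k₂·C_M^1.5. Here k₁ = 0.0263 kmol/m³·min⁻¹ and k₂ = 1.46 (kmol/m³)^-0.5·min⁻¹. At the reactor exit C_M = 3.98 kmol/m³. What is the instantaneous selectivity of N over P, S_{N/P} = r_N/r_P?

0.00227

S_{N/P} = r_N/r_P = (k₁)/(k₂·C_M^1.5) = (k₁/k₂)·C_M^-1.5.
= (0.0263) / (1.46×3.980^1.5) = 0.02630/11.59 = 0.00227.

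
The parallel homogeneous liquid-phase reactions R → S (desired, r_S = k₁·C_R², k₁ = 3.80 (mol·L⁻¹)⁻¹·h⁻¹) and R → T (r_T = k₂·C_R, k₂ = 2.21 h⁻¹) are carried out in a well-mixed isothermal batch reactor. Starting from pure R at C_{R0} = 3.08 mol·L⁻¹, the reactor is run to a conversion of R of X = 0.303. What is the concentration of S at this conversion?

C_R = C_{R0}(1−X) = 2.147 mol·L⁻¹.
Along a PFR/batch, dC_T/dC_R = −r_T/(r_S+r_T) = −k₂/(k₂+k₁·C_R).
Integrating from C_{R0} to C_R: C_T = (2.21/3.80)·ln[(2.21+3.80·3.08)/(2.21+3.80·2.15)] = 0.5816·ln(13.91/10.37) = 0.1711 mol·L⁻¹.
Then C_S = (C_{R0}−C_R) − C_T = 0.9332 − 0.1711 = 0.7621 mol·L⁻¹.

0.762 mol·L⁻¹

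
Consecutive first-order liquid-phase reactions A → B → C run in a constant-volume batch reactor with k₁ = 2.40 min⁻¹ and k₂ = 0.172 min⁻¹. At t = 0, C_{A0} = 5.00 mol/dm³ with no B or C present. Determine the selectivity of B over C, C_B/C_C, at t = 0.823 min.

10.4

Solving the coupled first-order balances gives C_B(t) = [k₁/(k₂−k₁)]·C_{A0}·(e^(−k₁t) − e^(−k₂t)).
e^(−k₁t) = e^(−2.40×0.823) = e^(−1.975) = 0.1387; e^(−k₂t) = e^(−0.1416) = 0.8680.
C_B = 2.40×5.00/(0.172−2.40) × (0.1387−0.8680) = (-5.386)×(-0.7293) = 3.928 mol/dm³.
C_A = C_{A0}e^(−k₁t) = 0.6937 mol/dm³, so C_C = C_{A0}−C_A−C_B = 0.3785 mol/dm³; C_B/C_C = 10.4.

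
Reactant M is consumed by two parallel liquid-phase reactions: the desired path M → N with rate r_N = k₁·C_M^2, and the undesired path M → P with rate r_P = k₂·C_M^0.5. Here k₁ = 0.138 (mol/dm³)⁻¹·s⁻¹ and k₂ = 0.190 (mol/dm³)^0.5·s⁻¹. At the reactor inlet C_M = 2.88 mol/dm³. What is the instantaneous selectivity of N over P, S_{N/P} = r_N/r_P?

S_{N/P} = r_N/r_P = (k₁·C_M^2)/(k₂·C_M^0.5) = (k₁/k₂)·C_M^1.5.
= (0.138×2.880^2) / (0.190×2.880^0.5) = 1.145/0.3224 = 3.55.
Since the desired path is higher order in M, keeping C_M high (PFR or concentrated feed) favours N.

3.55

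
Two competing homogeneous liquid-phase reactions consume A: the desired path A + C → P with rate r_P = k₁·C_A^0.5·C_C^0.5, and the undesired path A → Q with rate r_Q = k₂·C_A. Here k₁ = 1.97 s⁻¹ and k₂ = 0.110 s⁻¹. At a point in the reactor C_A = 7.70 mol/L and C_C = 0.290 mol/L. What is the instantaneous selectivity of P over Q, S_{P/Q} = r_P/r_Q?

3.48

S_{P/Q} = r_P/r_Q = (k₁·C_A^0.5·C_C^0.5)/(k₂·C_A) = (k₁/k₂)·C_A^-0.5·C_C^0.5.
= (1.97×7.700^0.5×0.2900^0.5) / (0.110×7.700) = 2.944/0.8470 = 3.48.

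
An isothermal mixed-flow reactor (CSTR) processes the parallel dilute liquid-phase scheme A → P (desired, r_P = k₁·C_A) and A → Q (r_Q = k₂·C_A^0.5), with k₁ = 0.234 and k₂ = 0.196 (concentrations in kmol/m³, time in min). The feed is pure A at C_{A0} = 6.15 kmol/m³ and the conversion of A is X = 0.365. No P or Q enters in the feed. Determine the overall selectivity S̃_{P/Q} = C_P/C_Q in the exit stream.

Exit C_A = C_{A0}(1−X) = 6.15×0.635 = 3.905 kmol/m³.
In a CSTR the entire volume is at exit conditions, so r_P = 0.234×3.905 = 0.9138 and r_Q = 0.196×3.905^0.5 = 0.3873.
Overall selectivity = C_P/C_Q = r_Pτ/(r_Qτ) = r_P/r_Q = 2.36.

2.36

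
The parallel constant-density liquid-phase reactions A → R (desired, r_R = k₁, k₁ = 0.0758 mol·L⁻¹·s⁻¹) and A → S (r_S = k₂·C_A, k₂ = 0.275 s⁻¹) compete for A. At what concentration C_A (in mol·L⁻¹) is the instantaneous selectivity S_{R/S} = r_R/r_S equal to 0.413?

0.667 mol·L⁻¹

S_{R/S} = (k₁/k₂)·C_A⁻¹ ⇒ C_A = (S·k₂/k₁)^(-1).
= (0.413×0.275/0.0758)^(-1) = (1.498)^(-1) = 0.667 mol·L⁻¹.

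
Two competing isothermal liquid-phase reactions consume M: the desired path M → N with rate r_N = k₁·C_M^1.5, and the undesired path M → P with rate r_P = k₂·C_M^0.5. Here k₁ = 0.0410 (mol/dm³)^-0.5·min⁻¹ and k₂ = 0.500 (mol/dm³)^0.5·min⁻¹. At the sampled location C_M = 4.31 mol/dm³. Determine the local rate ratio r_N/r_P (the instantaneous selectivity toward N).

0.353

S_{N/P} = r_N/r_P = (k₁·C_M^1.5)/(k₂·C_M^0.5) = (k₁/k₂)·C_M.
= (0.0410×4.310^1.5) / (0.500×4.310^0.5) = 0.3669/1.038 = 0.353.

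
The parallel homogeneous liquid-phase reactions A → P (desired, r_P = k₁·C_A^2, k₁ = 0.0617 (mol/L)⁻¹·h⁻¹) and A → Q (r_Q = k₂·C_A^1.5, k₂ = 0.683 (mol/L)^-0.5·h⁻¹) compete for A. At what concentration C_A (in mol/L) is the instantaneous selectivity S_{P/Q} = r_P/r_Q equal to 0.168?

3.46 mol/L

S_{P/Q} = (k₁/k₂)·C_A^0.5 ⇒ C_A = (S·k₂/k₁)^(2).
= (0.168×0.683/0.0617)^(2) = (1.860)^(2) = 3.46 mol/L.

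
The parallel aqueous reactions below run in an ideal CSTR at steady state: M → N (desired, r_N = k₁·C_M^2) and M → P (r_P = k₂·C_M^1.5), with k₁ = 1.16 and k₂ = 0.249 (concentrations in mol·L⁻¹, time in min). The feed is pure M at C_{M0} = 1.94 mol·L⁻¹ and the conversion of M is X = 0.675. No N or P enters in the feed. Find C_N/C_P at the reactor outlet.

Exit C_M = C_{M0}(1−X) = 1.94×0.325 = 0.6305 mol·L⁻¹.
A CSTR operates uniformly at the exit composition, giving r_N = 0.4611 and r_P = 0.1247 (each k·C_M^n at C_M = 0.6305).
Overall selectivity = C_N/C_P = r_Nτ/(r_Pτ) = r_N/r_P = 3.70.

3.70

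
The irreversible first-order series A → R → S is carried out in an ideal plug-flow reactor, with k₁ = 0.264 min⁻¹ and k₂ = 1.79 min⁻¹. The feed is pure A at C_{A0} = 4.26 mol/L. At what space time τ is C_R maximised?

1.25 min

For first-order series the maximum of C_R occurs at τ_opt = ln(k₂/k₁)/(k₂−k₁).
= ln(1.79/0.264)/(1.79−0.264) = ln(6.780)/1.526 = 1.914/1.526 = 1.25 min.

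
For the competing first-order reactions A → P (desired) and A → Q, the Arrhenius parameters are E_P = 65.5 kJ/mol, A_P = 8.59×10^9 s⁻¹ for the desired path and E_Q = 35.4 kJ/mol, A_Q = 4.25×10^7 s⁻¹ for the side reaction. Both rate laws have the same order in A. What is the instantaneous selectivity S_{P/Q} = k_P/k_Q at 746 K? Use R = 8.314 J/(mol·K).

Since both paths have the same order in A, the concentration cancels and S_{P/Q} = k_P/k_Q = (A_P/A_Q)·exp[(E_Q−E_P)/(RT)].
(E_Q−E_P)/(RT) = (35.4−65.5)×10³/(8.314×746) = -30100/6202 = -4.853.
k_P/k_Q = (8.59×10^9/4.25×10^7)·exp(-4.853) = 202.1 × 0.007804 = 1.58.
Since E_P > E_Q, raising the temperature improves selectivity toward P.

1.58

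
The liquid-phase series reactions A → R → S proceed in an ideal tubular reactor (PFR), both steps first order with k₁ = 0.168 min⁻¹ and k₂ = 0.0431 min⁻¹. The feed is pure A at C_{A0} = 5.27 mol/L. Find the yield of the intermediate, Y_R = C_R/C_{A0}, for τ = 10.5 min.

For first-order series with pure A initially, C_R(τ) = k₁C_{A0}/(k₂−k₁)·(e^(−k₁τ) − e^(−k₂τ)).
e^(−k₁τ) = e^(−0.168×10.5) = e^(−1.764) = 0.1714; e^(−k₂τ) = e^(−0.4526) = 0.6360.
C_R = 0.168×5.27/(0.0431−0.168) × (0.1714−0.6360) = (-7.089)×(-0.4646) = 3.294 mol/L.
Y_R = C_R/C_{A0} = 3.294/5.27 = 0.625.

0.625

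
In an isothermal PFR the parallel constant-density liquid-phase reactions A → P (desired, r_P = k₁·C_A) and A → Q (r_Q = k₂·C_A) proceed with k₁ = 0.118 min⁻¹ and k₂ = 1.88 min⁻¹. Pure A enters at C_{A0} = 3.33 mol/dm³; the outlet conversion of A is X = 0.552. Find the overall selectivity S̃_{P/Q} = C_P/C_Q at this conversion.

C_A = C_{A0}(1−X) = 1.492 mol/dm³.
Both paths are first order in A, so the instantaneous fraction to P is constant: dC_P/d(−C_A) = k₁/(k₁+k₂) = 0.05906.
C_P = 0.05906·(C_{A0}−C_A) = 0.05906×1.838 = 0.109 mol/dm³.
C_Q = (C_{A0}−C_A)−C_P = 1.730 mol/dm³; S̃_{P/Q} = 0.1086/1.730 = 0.0628.

0.0628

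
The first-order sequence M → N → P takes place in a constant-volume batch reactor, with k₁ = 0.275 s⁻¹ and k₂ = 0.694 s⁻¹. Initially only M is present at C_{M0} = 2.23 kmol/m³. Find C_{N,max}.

0.481 kmol/m³

At the optimum, C_{N,max}/C_{M0} = (k₁/k₂)^[k₂/(k₂−k₁)].
= (0.275/0.694)^(0.694/(0.694−0.275)) = (0.3963)^(1.656) = 0.2158.
C_{N,max} = 0.2158×2.23 = 0.481 kmol/m³.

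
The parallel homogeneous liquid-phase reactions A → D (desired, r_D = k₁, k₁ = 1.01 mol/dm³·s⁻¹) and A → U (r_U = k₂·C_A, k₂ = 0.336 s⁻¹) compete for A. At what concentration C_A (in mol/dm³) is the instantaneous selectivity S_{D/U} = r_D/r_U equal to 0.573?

S_{D/U} = (k₁/k₂)·C_A⁻¹ ⇒ C_A = (S·k₂/k₁)^(-1).
= (0.573×0.336/1.01)^(-1) = (0.1906)^(-1) = 5.25 mol/dm³.

5.25 mol/dm³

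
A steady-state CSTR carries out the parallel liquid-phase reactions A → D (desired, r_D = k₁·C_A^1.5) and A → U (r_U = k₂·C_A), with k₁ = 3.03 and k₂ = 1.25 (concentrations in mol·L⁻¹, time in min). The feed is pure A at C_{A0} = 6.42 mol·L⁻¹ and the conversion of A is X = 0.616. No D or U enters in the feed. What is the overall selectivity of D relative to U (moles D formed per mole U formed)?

3.81

Exit C_A = C_{A0}(1−X) = 6.42×0.384 = 2.465 mol·L⁻¹.
A CSTR operates uniformly at the exit composition, giving r_D = 11.73 and r_U = 3.082 (each k·C_A^n at C_A = 2.465).
Overall selectivity = C_D/C_U = r_Dτ/(r_Uτ) = r_D/r_U = 3.81.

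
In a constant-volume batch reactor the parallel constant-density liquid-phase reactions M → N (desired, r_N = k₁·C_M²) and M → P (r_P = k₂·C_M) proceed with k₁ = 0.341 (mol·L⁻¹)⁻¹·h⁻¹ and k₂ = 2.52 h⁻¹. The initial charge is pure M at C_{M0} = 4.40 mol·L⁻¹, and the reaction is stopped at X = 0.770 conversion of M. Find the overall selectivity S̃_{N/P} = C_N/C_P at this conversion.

0.353

C_M = C_{M0}(1−X) = 1.012 mol·L⁻¹.
Along a PFR/batch, dC_P/dC_M = −r_P/(r_N+r_P) = −k₂/(k₂+k₁·C_M).
Integrating from C_{M0} to C_M: C_P = (2.52/0.341)·ln[(2.52+0.341·4.40)/(2.52+0.341·1.01)] = 7.390·ln(4.020/2.865) = 2.504 mol·L⁻¹.
Then C_N = (C_{M0}−C_M) − C_P = 3.388 − 2.504 = 0.8844 mol·L⁻¹.
S̃_{N/P} = C_N/C_P = 0.8844/2.504 = 0.353.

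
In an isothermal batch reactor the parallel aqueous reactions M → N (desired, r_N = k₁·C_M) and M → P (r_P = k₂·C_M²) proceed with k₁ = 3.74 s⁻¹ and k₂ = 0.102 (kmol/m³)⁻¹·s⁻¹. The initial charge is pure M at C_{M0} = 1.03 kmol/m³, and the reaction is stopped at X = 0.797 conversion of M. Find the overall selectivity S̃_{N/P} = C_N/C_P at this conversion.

59.3

C_M = C_{M0}(1−X) = 0.2091 kmol/m³.
Along a PFR/batch, dC_N/dC_M = −r_N/(r_N+r_P) = −k₁/(k₁+k₂·C_M).
Integrating from C_{M0} to C_M: C_N = (3.74/0.102)·ln[(3.74+0.102·1.03)/(3.74+0.102·0.209)] = 36.67·ln(3.845/3.761) = 0.8073 kmol/m³.
C_P = (C_{M0}−C_M)−C_N = 0.01361 kmol/m³; S̃_{N/P} = 0.8073/0.01361 = 59.3.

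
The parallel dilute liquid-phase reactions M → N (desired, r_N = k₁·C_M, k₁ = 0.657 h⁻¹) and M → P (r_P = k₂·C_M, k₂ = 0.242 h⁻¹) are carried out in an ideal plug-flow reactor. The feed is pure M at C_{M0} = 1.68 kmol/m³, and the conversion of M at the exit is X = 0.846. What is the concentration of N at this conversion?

1.04 kmol/m³

C_M = C_{M0}(1−X) = 0.2587 kmol/m³.
Both paths are first order in M, so the instantaneous fraction to N is constant: dC_N/d(−C_M) = k₁/(k₁+k₂) = 0.7308.
C_N = 0.7308·(C_{M0}−C_M) = 0.7308×1.421 = 1.04 kmol/m³.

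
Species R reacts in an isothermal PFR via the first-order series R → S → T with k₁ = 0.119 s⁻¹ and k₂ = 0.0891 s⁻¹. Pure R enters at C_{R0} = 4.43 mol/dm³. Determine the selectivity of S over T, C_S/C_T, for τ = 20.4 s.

0.479

Solving the coupled first-order balances gives C_S(τ) = [k₁/(k₂−k₁)]·C_{R0}·(e^(−k₁τ) − e^(−k₂τ)).
e^(−k₁τ) = e^(−0.119×20.4) = e^(−2.428) = 0.08825; e^(−k₂τ) = e^(−1.818) = 0.1624.
C_S = 0.119×4.43/(0.0891−0.119) × (0.08825−0.1624) = (-17.63)×(-0.07416) = 1.308 mol/dm³.
C_R = C_{R0}e^(−k₁τ) = 0.3909 mol/dm³, so C_T = C_{R0}−C_R−C_S = 2.732 mol/dm³; C_S/C_T = 0.479.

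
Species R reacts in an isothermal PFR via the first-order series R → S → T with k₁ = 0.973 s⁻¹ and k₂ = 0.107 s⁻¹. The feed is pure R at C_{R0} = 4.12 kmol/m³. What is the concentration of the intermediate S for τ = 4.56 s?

Solving the coupled first-order balances gives C_S(τ) = [k₁/(k₂−k₁)]·C_{R0}·(e^(−k₁τ) − e^(−k₂τ)).
e^(−k₁τ) = e^(−0.973×4.56) = e^(−4.437) = 0.01183; e^(−k₂τ) = e^(−0.4879) = 0.6139.
C_S = 0.973×4.12/(0.107−0.973) × (0.01183−0.6139) = (-4.629)×(-0.6021) = 2.787 kmol/m³.

2.79 kmol/m³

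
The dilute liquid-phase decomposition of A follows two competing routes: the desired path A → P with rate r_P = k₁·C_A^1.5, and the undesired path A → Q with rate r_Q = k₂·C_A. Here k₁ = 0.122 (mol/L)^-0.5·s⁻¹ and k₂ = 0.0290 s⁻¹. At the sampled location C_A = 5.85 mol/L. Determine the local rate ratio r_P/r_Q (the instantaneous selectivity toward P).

10.2

S_{P/Q} = r_P/r_Q = (k₁·C_A^1.5)/(k₂·C_A) = (k₁/k₂)·C_A^0.5.
= (0.122×5.850^1.5) / (0.0290×5.850) = 1.726/0.1696 = 10.2.
Since the desired path is higher order in A, keeping C_A high (PFR or concentrated feed) favours P.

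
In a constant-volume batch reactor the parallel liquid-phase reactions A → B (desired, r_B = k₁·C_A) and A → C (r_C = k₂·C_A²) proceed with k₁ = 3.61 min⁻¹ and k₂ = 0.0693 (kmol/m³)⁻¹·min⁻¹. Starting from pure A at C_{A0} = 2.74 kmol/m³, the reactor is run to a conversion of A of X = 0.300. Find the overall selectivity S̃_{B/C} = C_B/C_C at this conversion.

C_A = C_{A0}(1−X) = 1.918 kmol/m³.
Along a PFR/batch, dC_B/dC_A = −r_B/(r_B+r_C) = −k₁/(k₁+k₂·C_A).
Integrating from C_{A0} to C_A: C_B = (3.61/0.0693)·ln[(3.61+0.0693·2.74)/(3.61+0.0693·1.92)] = 52.09·ln(3.800/3.743) = 0.7868 kmol/m³.
C_C = (C_{A0}−C_A)−C_B = 0.03516 kmol/m³; S̃_{B/C} = 0.7868/0.03516 = 22.4.

22.4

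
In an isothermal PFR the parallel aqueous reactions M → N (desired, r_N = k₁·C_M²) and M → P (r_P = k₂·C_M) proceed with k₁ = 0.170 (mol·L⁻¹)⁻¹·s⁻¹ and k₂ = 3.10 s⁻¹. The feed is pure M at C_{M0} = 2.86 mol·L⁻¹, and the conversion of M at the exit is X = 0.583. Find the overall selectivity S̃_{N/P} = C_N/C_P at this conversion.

0.110

C_M = C_{M0}(1−X) = 1.193 mol·L⁻¹.
Along a PFR/batch, dC_P/dC_M = −r_P/(r_N+r_P) = −k₂/(k₂+k₁·C_M).
Integrating from C_{M0} to C_M: C_P = (3.10/0.170)·ln[(3.10+0.170·2.86)/(3.10+0.170·1.19)] = 18.24·ln(3.586/3.303) = 1.501 mol·L⁻¹.
Then C_N = (C_{M0}−C_M) − C_P = 1.667 − 1.501 = 0.1659 mol·L⁻¹.
S̃_{N/P} = C_N/C_P = 0.1659/1.501 = 0.110.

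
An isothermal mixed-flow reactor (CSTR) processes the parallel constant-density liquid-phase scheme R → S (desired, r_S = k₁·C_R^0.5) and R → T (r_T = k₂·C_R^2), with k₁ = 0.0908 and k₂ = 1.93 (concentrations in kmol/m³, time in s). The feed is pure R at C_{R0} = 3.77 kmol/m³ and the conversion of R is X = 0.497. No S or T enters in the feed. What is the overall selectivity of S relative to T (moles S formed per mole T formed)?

Exit C_R = C_{R0}(1−X) = 3.77×0.503 = 1.896 kmol/m³.
In a CSTR the entire volume is at exit conditions, so r_S = 0.0908×1.896^0.5 = 0.1250 and r_T = 1.93×1.896^2 = 6.940.
Overall selectivity = C_S/C_T = r_Sτ/(r_Tτ) = r_S/r_T = 0.0180.

0.0180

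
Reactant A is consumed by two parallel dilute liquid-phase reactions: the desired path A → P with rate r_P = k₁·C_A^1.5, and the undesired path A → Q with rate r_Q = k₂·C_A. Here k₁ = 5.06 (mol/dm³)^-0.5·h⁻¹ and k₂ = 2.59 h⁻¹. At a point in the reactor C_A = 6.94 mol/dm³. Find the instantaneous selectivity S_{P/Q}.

S_{P/Q} = r_P/r_Q = (k₁·C_A^1.5)/(k₂·C_A) = (k₁/k₂)·C_A^0.5.
= (5.06×6.940^1.5) / (2.59×6.940) = 92.51/17.97 = 5.15.

5.15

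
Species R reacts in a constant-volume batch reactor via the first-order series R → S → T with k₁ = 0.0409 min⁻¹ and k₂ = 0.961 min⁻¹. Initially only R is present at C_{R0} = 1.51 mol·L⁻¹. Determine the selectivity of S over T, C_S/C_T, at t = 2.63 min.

Solving the coupled first-order balances gives C_S(t) = [k₁/(k₂−k₁)]·C_{R0}·(e^(−k₁t) − e^(−k₂t)).
e^(−k₁t) = e^(−0.0409×2.63) = e^(−0.1076) = 0.8980; e^(−k₂t) = e^(−2.527) = 0.07986.
C_S = 0.0409×1.51/(0.961−0.0409) × (0.8980−0.07986) = 0.06712×0.8182 = 0.05492 mol·L⁻¹.
C_R = C_{R0}e^(−k₁t) = 1.356 mol·L⁻¹, so C_T = C_{R0}−C_R−C_S = 0.09908 mol·L⁻¹; C_S/C_T = 0.554.

0.554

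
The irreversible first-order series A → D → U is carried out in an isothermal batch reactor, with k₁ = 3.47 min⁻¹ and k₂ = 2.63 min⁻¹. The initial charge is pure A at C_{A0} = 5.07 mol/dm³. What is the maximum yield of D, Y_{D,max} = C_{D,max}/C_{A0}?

For a first-order series the maximum intermediate yield is C_{D,max}/C_{A0} = (k₁/k₂)^[k₂/(k₂−k₁)].
= (3.47/2.63)^(2.63/(2.63−3.47)) = (1.319)^(-3.131) = 0.4199.

0.420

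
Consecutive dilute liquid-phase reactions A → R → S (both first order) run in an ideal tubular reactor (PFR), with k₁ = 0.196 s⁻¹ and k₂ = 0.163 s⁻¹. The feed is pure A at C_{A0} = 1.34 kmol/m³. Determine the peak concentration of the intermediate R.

Evaluating C_R at τ_opt = ln(k₂/k₁)/(k₂−k₁) gives C_{R,max}/C_{A0} = (k₁/k₂)^[k₂/(k₂−k₁)].
= (0.196/0.163)^(0.163/(0.163−0.196)) = (1.202)^(-4.939) = 0.4023.
C_{R,max} = 0.4023×1.34 = 0.539 kmol/m³.

0.539 kmol/m³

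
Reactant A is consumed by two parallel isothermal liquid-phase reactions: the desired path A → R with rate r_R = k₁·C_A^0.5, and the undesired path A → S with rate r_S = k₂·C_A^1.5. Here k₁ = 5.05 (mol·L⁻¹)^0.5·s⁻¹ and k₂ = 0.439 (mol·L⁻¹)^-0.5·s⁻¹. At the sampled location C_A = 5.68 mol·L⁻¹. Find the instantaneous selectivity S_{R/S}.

S_{R/S} = r_R/r_S = (k₁·C_A^0.5)/(k₂·C_A^1.5) = (k₁/k₂)·C_A⁻¹.
= (5.05×5.680^0.5) / (0.439×5.680^1.5) = 12.04/5.943 = 2.03.
The undesired path is higher order in A, so low C_A (CSTR or dilute feed) favours R.

2.03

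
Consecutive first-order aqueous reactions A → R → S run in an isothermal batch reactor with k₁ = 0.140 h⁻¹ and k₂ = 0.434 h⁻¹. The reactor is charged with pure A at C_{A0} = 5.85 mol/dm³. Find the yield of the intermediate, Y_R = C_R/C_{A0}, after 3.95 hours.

0.188

Solving the coupled first-order balances gives C_R(t) = [k₁/(k₂−k₁)]·C_{A0}·(e^(−k₁t) − e^(−k₂t)).
e^(−k₁t) = e^(−0.140×3.95) = e^(−0.5530) = 0.5752; e^(−k₂t) = e^(−1.714) = 0.1801.
C_R = 0.140×5.85/(0.434−0.140) × (0.5752−0.1801) = 2.786×0.3951 = 1.101 mol/dm³.
Y_R = C_R/C_{A0} = 1.101/5.85 = 0.188.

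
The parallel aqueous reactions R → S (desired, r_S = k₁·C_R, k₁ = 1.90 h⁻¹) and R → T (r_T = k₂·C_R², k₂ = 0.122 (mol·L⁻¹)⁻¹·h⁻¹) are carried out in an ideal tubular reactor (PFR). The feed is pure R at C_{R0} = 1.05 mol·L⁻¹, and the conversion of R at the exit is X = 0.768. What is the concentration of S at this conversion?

0.774 mol·L⁻¹

C_R = C_{R0}(1−X) = 0.2436 mol·L⁻¹.
Along a PFR/batch, dC_S/dC_R = −r_S/(r_S+r_T) = −k₁/(k₁+k₂·C_R).
Integrating from C_{R0} to C_R: C_S = (1.90/0.122)·ln[(1.90+0.122·1.05)/(1.90+0.122·0.244)] = 15.57·ln(2.028/1.930) = 0.7744 mol·L⁻¹.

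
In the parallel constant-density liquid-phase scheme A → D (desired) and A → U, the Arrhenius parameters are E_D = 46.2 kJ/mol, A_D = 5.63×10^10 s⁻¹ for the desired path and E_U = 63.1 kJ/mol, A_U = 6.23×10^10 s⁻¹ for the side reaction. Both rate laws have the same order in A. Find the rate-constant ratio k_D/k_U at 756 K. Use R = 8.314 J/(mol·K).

13.3

Since both paths have the same order in A, the concentration cancels and S_{D/U} = k_D/k_U = (A_D/A_U)·exp[(E_U−E_D)/(RT)].
(E_U−E_D)/(RT) = (63.1−46.2)×10³/(8.314×756) = 16900/6285 = 2.689.
k_D/k_U = (5.63×10^10/6.23×10^10)·exp(2.689) = 0.9037 × 14.71 = 13.3.
Since E_D < E_U, lowering the temperature improves selectivity toward D.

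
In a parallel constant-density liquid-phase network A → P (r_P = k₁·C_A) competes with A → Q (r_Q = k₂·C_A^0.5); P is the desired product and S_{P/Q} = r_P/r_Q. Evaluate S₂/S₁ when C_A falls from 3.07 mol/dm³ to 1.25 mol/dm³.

S_{P/Q} = (k₁/k₂)·C_A^0.5, so S₂/S₁ = (C_{A,2}/C_{A,1})^0.5.
= (1.25/3.07)^0.5 = (0.4072)^0.5 = 0.638.
Selectivity toward P falls as C_A falls — high-concentration operation is favoured.

0.638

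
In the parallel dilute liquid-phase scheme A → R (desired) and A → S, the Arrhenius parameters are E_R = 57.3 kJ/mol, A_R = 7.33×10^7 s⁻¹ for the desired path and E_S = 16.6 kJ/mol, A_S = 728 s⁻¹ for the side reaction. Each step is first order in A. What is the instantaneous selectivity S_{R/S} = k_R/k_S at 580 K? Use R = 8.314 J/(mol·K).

With equal orders, S_{R/S} = k_R/k_S = (A_R/A_S)·exp[(E_S−E_R)/(RT)].
(E_S−E_R)/(RT) = (16.6−57.3)×10³/(8.314×580) = -40700/4822 = -8.440.
k_R/k_S = (7.33×10^7/728)·exp(-8.440) = 1.007×10^5 × 2.160×10^-4 = 21.7.
Since E_R > E_S, raising the temperature improves selectivity toward R.

21.7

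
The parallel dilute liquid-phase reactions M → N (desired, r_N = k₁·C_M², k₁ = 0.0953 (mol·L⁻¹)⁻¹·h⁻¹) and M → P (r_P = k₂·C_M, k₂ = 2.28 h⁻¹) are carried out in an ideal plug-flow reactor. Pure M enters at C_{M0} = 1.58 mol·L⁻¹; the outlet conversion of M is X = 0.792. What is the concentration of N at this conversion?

0.0477 mol·L⁻¹

C_M = C_{M0}(1−X) = 0.3286 mol·L⁻¹.
Along a PFR/batch, dC_P/dC_M = −r_P/(r_N+r_P) = −k₂/(k₂+k₁·C_M).
Integrating from C_{M0} to C_M: C_P = (2.28/0.0953)·ln[(2.28+0.0953·1.58)/(2.28+0.0953·0.329)] = 23.92·ln(2.431/2.311) = 1.204 mol·L⁻¹.
Then C_N = (C_{M0}−C_M) − C_P = 1.251 − 1.204 = 0.04775 mol·L⁻¹.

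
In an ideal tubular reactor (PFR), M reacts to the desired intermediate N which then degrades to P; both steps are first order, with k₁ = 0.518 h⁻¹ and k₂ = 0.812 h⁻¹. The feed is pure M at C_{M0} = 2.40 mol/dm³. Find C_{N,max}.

0.693 mol/dm³

For a first-order series the maximum intermediate yield is C_{N,max}/C_{M0} = (k₁/k₂)^[k₂/(k₂−k₁)].
= (0.518/0.812)^(0.812/(0.812−0.518)) = (0.6379)^(2.762) = 0.2889.
C_{N,max} = 0.2889×2.40 = 0.693 mol/dm³.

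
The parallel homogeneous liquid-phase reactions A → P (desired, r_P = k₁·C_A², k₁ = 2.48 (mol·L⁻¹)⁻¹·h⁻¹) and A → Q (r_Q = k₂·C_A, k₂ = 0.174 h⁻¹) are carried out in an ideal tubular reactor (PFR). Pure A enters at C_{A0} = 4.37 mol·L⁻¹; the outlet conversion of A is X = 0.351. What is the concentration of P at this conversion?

C_A = C_{A0}(1−X) = 2.836 mol·L⁻¹.
Along a PFR/batch, dC_Q/dC_A = −r_Q/(r_P+r_Q) = −k₂/(k₂+k₁·C_A).
Integrating from C_{A0} to C_A: C_Q = (0.174/2.48)·ln[(0.174+2.48·4.37)/(0.174+2.48·2.84)] = 0.07016·ln(11.01/7.208) = 0.02974 mol·L⁻¹.
Then C_P = (C_{A0}−C_A) − C_Q = 1.534 − 0.02974 = 1.504 mol·L⁻¹.

1.50 mol·L⁻¹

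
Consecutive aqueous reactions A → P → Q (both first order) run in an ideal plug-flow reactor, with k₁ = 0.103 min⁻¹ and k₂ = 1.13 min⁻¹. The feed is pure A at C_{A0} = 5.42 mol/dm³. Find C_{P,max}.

0.389 mol/dm³

For a first-order series the maximum intermediate yield is C_{P,max}/C_{A0} = (k₁/k₂)^[k₂/(k₂−k₁)].
= (0.103/1.13)^(1.13/(1.13−0.103)) = (0.09115)^(1.100) = 0.07169.
C_{P,max} = 0.07169×5.42 = 0.389 mol/dm³.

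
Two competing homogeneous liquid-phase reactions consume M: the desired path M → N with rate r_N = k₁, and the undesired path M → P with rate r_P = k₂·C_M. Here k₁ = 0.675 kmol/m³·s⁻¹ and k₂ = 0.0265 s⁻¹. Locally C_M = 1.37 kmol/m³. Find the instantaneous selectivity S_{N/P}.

18.6

S_{N/P} = r_N/r_P = (k₁)/(k₂·C_M) = (k₁/k₂)·C_M⁻¹.
= (0.675) / (0.0265×1.370) = 0.6750/0.03631 = 18.6.
The undesired path is higher order in M, so low C_M (CSTR or dilute feed) favours N.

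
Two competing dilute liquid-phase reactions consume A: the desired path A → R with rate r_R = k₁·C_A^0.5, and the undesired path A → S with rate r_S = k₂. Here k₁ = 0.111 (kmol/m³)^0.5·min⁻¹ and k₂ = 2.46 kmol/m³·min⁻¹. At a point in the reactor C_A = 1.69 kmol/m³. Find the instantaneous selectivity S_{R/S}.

0.0587

S_{R/S} = r_R/r_S = (k₁·C_A^0.5)/(k₂) = (k₁/k₂)·C_A^0.5.
= (0.111×1.690^0.5) / (2.46) = 0.1443/2.460 = 0.0587.
Since the desired path is higher order in A, keeping C_A high (PFR or concentrated feed) favours R.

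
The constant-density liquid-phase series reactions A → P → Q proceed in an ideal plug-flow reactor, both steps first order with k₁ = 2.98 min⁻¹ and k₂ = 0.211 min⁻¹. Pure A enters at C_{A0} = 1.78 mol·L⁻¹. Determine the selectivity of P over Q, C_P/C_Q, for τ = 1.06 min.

Solving the coupled first-order balances gives C_P(τ) = [k₁/(k₂−k₁)]·C_{A0}·(e^(−k₁τ) − e^(−k₂τ)).
e^(−k₁τ) = e^(−2.98×1.06) = e^(−3.159) = 0.04248; e^(−k₂τ) = e^(−0.2237) = 0.7996.
C_P = 2.98×1.78/(0.211−2.98) × (0.04248−0.7996) = (-1.916)×(-0.7571) = 1.450 mol·L⁻¹.
C_A = C_{A0}e^(−k₁τ) = 0.07561 mol·L⁻¹, so C_Q = C_{A0}−C_A−C_P = 0.2540 mol·L⁻¹; C_P/C_Q = 5.71.

5.71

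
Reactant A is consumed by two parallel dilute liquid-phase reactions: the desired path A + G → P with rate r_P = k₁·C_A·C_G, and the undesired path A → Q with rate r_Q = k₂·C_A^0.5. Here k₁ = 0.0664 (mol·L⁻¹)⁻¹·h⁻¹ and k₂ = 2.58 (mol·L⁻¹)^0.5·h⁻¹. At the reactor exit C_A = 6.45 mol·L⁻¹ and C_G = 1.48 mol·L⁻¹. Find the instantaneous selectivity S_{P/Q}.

0.0967

S_{P/Q} = r_P/r_Q = (k₁·C_A·C_G)/(k₂·C_A^0.5) = (k₁/k₂)·C_A^0.5·C_G.
= (0.0664×6.450×1.480) / (2.58×6.450^0.5) = 0.6339/6.552 = 0.0967.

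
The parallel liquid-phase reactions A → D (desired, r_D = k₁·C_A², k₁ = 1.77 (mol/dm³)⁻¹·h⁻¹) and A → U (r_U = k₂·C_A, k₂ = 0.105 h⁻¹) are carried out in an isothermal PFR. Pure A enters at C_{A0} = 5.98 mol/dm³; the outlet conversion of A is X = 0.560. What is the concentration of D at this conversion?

3.30 mol/dm³

C_A = C_{A0}(1−X) = 2.631 mol/dm³.
Along a PFR/batch, dC_U/dC_A = −r_U/(r_D+r_U) = −k₂/(k₂+k₁·C_A).
Integrating from C_{A0} to C_A: C_U = (0.105/1.77)·ln[(0.105+1.77·5.98)/(0.105+1.77·2.63)] = 0.05932·ln(10.69/4.762) = 0.04797 mol/dm³.
Then C_D = (C_{A0}−C_A) − C_U = 3.349 − 0.04797 = 3.301 mol/dm³.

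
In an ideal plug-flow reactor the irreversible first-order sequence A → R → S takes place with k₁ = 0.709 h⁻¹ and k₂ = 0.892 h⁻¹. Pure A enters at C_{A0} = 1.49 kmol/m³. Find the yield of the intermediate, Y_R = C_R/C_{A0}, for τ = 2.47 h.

0.245

For first-order series with pure A initially, C_R(τ) = k₁C_{A0}/(k₂−k₁)·(e^(−k₁τ) − e^(−k₂τ)).
e^(−k₁τ) = e^(−0.709×2.47) = e^(−1.751) = 0.1736; e^(−k₂τ) = e^(−2.203) = 0.1104.
C_R = 0.709×1.49/(0.892−0.709) × (0.1736−0.1104) = 5.773×0.06312 = 0.3643 kmol/m³.
Y_R = C_R/C_{A0} = 0.3643/1.49 = 0.245.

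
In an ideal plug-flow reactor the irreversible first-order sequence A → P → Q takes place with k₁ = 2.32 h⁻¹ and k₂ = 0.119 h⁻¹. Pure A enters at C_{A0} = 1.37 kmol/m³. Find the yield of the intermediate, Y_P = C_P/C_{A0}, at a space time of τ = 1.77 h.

0.837

The intermediate concentration in a first-order A→B→C sequence is C_P = k₁C_{A0}(e^(−k₁τ) − e^(−k₂τ))/(k₂−k₁).
e^(−k₁τ) = e^(−2.32×1.77) = e^(−4.106) = 0.01647; e^(−k₂τ) = e^(−0.2106) = 0.8101.
C_P = 2.32×1.37/(0.119−2.32) × (0.01647−0.8101) = (-1.444)×(-0.7936) = 1.146 kmol/m³.
Y_P = C_P/C_{A0} = 1.146/1.37 = 0.837.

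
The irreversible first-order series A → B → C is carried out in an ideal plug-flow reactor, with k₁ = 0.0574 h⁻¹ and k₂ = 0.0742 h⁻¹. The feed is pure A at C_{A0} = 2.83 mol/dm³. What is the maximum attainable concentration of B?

0.911 mol/dm³

For a first-order series the maximum intermediate yield is C_{B,max}/C_{A0} = (k₁/k₂)^[k₂/(k₂−k₁)].
= (0.0574/0.0742)^(0.0742/(0.0742−0.0574)) = (0.7736)^(4.417) = 0.3218.
C_{B,max} = 0.3218×2.83 = 0.911 mol/dm³.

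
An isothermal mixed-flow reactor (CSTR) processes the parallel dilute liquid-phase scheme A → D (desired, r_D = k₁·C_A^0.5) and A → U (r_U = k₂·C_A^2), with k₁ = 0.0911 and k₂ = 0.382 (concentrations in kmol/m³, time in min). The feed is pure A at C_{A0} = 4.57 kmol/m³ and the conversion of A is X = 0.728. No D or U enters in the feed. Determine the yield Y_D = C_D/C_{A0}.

0.107

Exit C_A = C_{A0}(1−X) = 4.57×0.272 = 1.243 kmol/m³.
In a CSTR the entire volume is at exit conditions, so r_D = 0.0911×1.243^0.5 = 0.1016 and r_U = 0.382×1.243^2 = 0.5902.
Fraction of consumed A going to D: r_D/(r_D+r_U) = 0.1468.
C_D = 0.1468·C_{A0}·X = 0.1468×4.57×0.728 = 0.488 kmol/m³; Y_D = C_D/C_{A0} = 0.107.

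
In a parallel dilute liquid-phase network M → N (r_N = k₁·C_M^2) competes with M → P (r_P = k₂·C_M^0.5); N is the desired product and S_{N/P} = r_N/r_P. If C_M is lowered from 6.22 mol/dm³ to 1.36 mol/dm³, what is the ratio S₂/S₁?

S_{N/P} = (k₁/k₂)·C_M^1.5, so S₂/S₁ = (C_{M,2}/C_{M,1})^1.5.
= (1.36/6.22)^1.5 = (0.2186)^1.5 = 0.102.
Selectivity toward N falls as C_M falls — high-concentration operation is favoured.

0.102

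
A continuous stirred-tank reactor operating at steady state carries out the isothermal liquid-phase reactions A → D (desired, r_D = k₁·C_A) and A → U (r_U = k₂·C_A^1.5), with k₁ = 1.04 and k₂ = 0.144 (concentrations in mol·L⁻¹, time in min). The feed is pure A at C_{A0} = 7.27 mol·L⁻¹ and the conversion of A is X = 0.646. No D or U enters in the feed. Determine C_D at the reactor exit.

Exit C_A = C_{A0}(1−X) = 7.27×0.354 = 2.574 mol·L⁻¹.
Rates in a CSTR are evaluated at the outlet concentration: r_D = 1.04×2.574 = 2.677, r_U = 0.144×2.574^1.5 = 0.5945.
Fraction of consumed A going to D: r_D/(r_D+r_U) = 0.8182.
C_D = 0.8182·C_{A0}·X = 0.8182×7.27×0.646 = 3.84 mol·L⁻¹.

3.84 mol·L⁻¹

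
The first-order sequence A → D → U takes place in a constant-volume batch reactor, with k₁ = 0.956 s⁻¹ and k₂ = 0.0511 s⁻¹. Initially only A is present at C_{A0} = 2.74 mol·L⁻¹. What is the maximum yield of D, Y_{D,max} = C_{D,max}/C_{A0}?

0.848

At the optimum, C_{D,max}/C_{A0} = (k₁/k₂)^[k₂/(k₂−k₁)].
= (0.956/0.0511)^(0.0511/(0.0511−0.956)) = (18.71)^(-0.05647) = 0.8476.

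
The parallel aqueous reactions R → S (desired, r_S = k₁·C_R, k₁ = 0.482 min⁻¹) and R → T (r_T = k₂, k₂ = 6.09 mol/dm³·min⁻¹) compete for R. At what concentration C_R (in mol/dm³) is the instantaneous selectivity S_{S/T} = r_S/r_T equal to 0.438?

5.53 mol/dm³

S_{S/T} = (k₁/k₂)·C_R ⇒ C_R = S·k₂/k₁.
= 0.438×6.09/0.482 = 5.53 mol/dm³.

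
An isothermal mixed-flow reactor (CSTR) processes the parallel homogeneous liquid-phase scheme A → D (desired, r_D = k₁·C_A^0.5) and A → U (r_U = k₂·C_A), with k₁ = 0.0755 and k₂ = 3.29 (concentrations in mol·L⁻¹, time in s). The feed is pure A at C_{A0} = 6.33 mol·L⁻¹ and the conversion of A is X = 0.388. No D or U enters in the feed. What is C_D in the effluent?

0.0283 mol·L⁻¹

Exit C_A = C_{A0}(1−X) = 6.33×0.612 = 3.874 mol·L⁻¹.
A CSTR operates uniformly at the exit composition, giving r_D = 0.1486 and r_U = 12.75 (each k·C_A^n at C_A = 3.874).
Fraction of consumed A going to D: r_D/(r_D+r_U) = 0.01152.
C_D = 0.01152·C_{A0}·X = 0.01152×6.33×0.388 = 0.0283 mol·L⁻¹.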